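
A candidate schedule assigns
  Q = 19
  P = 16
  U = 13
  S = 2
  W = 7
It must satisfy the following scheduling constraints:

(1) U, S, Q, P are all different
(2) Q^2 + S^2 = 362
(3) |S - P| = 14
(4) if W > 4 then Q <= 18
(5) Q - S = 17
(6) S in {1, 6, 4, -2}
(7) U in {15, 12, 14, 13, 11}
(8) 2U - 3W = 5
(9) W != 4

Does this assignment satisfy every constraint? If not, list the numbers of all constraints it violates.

(1) values 13, 2, 19, 16 are pairwise distinct — holds.
(2) Q^2 + S^2 = 19^2 + 2^2 = 361 + 4 = 365, not 362 — fails.
(3) |2 - 16| = 14 — holds.
(4) W = 7 > 4, so we need Q ≤ 18; but Q = 19 > 18 — fails.
(5) Q - S = 19 - 2 = 17 — holds.
(6) S = 2 is not in {1, 6, 4, -2} — fails.
(7) U = 13 is in {15, 12, 14, 13, 11} — holds.
(8) 2U - 3W = 2(13) - 3(7) = 5 — holds.
(9) W = 7, and 7 ≠ 4 — holds.

Constraints 2, 4, and 6 do not hold.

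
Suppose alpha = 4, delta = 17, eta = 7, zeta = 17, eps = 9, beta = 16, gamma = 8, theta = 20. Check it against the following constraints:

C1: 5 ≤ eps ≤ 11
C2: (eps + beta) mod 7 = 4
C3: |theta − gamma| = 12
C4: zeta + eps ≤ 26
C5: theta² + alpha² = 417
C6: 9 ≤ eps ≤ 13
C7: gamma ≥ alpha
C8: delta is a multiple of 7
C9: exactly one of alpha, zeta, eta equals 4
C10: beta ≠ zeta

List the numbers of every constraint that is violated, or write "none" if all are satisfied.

Violated: 5 and 8.

C1: eps = 9 lies in [5, 11]  OK
C2: eps + beta = 25; 25 mod 7 = 4  OK
C3: |20 − 8| = 12  OK
C4: zeta + eps = 17 + 9 = 26; 26 ≤ 26  OK
C5: theta² + alpha² = 20² + 4² = 400 + 16 = 416, not 417  FAIL
C6: eps = 9 lies in [9, 13]  OK
C7: gamma = 8, alpha = 4; 8 ≥ 4  OK
C8: 17 = 7×2 + 3, so 7 does not divide 17  FAIL
C9: alpha=4, zeta=17, eta=7; 1 of them equals 4  OK
C10: beta = 16, zeta = 17; distinct  OK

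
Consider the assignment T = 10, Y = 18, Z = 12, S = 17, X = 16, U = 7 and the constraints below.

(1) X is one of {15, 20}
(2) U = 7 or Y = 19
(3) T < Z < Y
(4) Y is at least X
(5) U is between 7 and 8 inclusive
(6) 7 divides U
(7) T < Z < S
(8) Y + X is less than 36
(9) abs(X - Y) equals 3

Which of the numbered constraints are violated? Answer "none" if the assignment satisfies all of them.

No — constraints 1 and 9 are not satisfied.

(1) X = 16 is not in {15, 20} — violated.
(2) U = 7 = 7 (first disjunct) — satisfied.
(3) values 10 < 12 < 18 — satisfied.
(4) Y = 18, X = 16; 18 ≥ 16 — satisfied.
(5) U = 7 lies in [7, 8] — satisfied.
(6) 7 / 7 = 1, so 7 divides 7 — satisfied.
(7) values 10 < 12 < 17 — satisfied.
(8) Y + X = 18 + 16 = 34; 34 < 36 — satisfied.
(9) abs(16 - 18) = 2, not 3 — violated.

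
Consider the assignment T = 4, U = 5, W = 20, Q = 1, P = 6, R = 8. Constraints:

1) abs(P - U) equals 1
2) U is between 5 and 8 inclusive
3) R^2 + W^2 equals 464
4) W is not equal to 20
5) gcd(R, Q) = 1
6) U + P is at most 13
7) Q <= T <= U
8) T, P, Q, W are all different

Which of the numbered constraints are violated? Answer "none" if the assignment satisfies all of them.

Constraint 4 does not hold.

1) abs(6 - 5) = 1  holds
2) U = 5 lies in [5, 8]  holds
3) R^2 + W^2 = 8^2 + 20^2 = 64 + 400 = 464  holds
4) W = 20, but 20 is required to differ  fails
5) gcd(8, 1) = 1  holds
6) U + P = 5 + 6 = 11; 11 ≤ 13  holds
7) values 1 <= 4 <= 5  holds
8) values 4, 6, 1, 20 are pairwise distinct  holds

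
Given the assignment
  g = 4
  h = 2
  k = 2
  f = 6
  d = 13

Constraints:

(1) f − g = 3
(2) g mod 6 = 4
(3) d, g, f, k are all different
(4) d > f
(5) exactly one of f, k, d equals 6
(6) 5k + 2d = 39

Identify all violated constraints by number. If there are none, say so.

(1) f − g = 6 − 4 = 2, not 3  ✗
(2) 4 mod 6 = 4  ✓
(3) values 13, 4, 6, 2 are pairwise distinct  ✓
(4) d = 13, f = 6; 13 > 6  ✓
(5) f=6, k=2, d=13; 1 of them equals 6  ✓
(6) 5k + 2d = 5(2) + 2(13) = 36, not 39  ✗

No — constraints 1 and 6 are not satisfied.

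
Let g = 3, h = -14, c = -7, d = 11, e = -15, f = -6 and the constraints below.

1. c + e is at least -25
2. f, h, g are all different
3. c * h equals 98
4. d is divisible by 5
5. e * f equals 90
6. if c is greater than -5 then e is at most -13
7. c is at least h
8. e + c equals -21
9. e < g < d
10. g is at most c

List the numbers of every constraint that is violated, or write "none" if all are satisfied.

No — constraints 4, 8, and 10 are not satisfied.

1. c + e = -7 + (-15) = -22; -22 ≥ -25 — holds.
2. values -6, -14, 3 are pairwise distinct — holds.
3. c * h = -7 * (-14) = 98 — holds.
4. 11 = 5*2 + 1, so 5 does not divide 11 — does not hold.
5. e * f = -15 * (-6) = 90 — holds.
6. c = -7, not > -5; antecedent false, conditional vacuously true — holds.
7. c = -7, h = -14; -7 ≥ -14 — holds.
8. e + c = -15 + (-7) = -22, not -21 — does not hold.
9. values -15 < 3 < 11 — holds.
10. g = 3, c = -7; 3 > -7 (want ≤) — does not hold.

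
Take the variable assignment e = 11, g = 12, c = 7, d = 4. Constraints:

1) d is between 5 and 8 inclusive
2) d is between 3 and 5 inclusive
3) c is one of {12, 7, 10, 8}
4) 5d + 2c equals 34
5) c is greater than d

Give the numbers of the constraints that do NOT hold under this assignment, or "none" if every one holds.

1) d = 4 is outside [5, 8]  fails
2) d = 4 lies in [3, 5]  holds
3) c = 7 is in {12, 7, 10, 8}  holds
4) 5d + 2c = 5(4) + 2(7) = 34  holds
5) c = 7, d = 4; 7 > 4  holds

Constraint 1 does not hold.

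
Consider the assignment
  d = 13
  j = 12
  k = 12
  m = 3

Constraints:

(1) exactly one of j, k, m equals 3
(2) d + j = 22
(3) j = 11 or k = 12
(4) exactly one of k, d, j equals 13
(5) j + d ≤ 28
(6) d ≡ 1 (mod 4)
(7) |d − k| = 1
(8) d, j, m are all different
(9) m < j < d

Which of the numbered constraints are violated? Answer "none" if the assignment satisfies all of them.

(1) j=12, k=12, m=3; 1 of them equals 3  ✔
(2) d + j = 13 + 12 = 25, not 22  ✘
(3) j = 12 ≠ 11, but k = 12 = 12 (second disjunct)  ✔
(4) k=12, d=13, j=12; 1 of them equals 13  ✔
(5) j + d = 12 + 13 = 25; 25 ≤ 28  ✔
(6) 13 mod 4 = 1  ✔
(7) |13 − 12| = 1  ✔
(8) values 13, 12, 3 are pairwise distinct  ✔
(9) values 3 < 12 < 13  ✔

Constraint 2 is violated.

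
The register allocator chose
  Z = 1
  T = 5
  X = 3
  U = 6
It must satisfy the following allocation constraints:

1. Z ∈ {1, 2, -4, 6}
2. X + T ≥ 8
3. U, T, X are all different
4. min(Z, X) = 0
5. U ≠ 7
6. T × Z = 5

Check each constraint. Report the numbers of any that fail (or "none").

No — constraint 4 is not satisfied.

1. Z = 1 is in {1, 2, -4, 6}  yes
2. X + T = 3 + 5 = 8; 8 ≥ 8  yes
3. values 6, 5, 3 are pairwise distinct  yes
4. min(1, 3) = 1, not 0  no
5. U = 6, and 6 ≠ 7  yes
6. T × Z = 5 × 1 = 5  yes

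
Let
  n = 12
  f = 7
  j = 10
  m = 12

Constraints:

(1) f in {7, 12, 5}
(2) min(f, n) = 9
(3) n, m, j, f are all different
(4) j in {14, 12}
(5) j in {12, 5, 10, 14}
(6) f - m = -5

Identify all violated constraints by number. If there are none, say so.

(1) f = 7 is in {7, 12, 5} — holds.
(2) min(7, 12) = 7, not 9 — does not hold.
(3) n = m = 12, not all different — does not hold.
(4) j = 10 is not in {14, 12} — does not hold.
(5) j = 10 is in {12, 5, 10, 14} — holds.
(6) f - m = 7 - 12 = -5 — holds.

Constraints 2, 3, 4 are violated.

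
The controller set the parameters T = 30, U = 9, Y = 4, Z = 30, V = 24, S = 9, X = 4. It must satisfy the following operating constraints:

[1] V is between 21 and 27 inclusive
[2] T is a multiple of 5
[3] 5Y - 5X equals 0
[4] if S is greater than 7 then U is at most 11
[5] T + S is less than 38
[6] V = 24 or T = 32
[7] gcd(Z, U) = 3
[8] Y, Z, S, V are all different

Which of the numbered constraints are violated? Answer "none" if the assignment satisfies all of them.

[1] V = 24 lies in [21, 27] — OK.
[2] 30 / 5 = 6, so 5 divides 30 — OK.
[3] 5Y - 5X = 5(4) - 5(4) = 0 — OK.
[4] S = 9 > 7, so we need U ≤ 11; U = 9 ≤ 11 — OK.
[5] T + S = 30 + 9 = 39; 39 ≥ 38, bound 38 not met — violated.
[6] V = 24 = 24 (first disjunct) — OK.
[7] gcd(30, 9) = 3 — OK.
[8] values 4, 30, 9, 24 are pairwise distinct — OK.

Constraint 5 does not hold.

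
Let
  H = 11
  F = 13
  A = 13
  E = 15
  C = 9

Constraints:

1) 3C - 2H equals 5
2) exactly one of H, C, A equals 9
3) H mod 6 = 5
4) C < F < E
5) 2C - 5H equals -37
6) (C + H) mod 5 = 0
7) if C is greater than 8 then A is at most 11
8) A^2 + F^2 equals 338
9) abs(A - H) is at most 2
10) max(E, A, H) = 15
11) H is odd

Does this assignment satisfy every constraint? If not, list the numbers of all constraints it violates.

Constraint 7 does not hold.

1) 3C - 2H = 3(9) - 2(11) = 5 — satisfied.
2) H=11, C=9, A=13; 1 of them equals 9 — satisfied.
3) 11 mod 6 = 5 — satisfied.
4) values 9 < 13 < 15 — satisfied.
5) 2C - 5H = 2(9) - 5(11) = -37 — satisfied.
6) C + H = 20; 20 mod 5 = 0 — satisfied.
7) C = 9 > 8, so we need A ≤ 11; but A = 13 > 11 — violated.
8) A^2 + F^2 = 13^2 + 13^2 = 169 + 169 = 338 — satisfied.
9) abs(13 - 11) = 2; 2 ≤ 2 — satisfied.
10) max(15, 13, 11) = 15 — satisfied.
11) H = 11 is odd — satisfied.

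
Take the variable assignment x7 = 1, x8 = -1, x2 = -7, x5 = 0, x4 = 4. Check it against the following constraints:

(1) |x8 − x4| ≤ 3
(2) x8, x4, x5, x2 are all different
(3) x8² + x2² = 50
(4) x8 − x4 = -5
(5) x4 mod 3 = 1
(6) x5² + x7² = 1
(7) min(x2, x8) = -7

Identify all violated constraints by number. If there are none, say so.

(1) |-1 − 4| = 5; 5 > 3, exceeds bound 3 — fails.
(2) values -1, 4, 0, -7 are pairwise distinct — holds.
(3) x8² + x2² = (-1)² + (-7)² = 1 + 49 = 50 — holds.
(4) x8 − x4 = -1 − 4 = -5 — holds.
(5) 4 mod 3 = 1 — holds.
(6) x5² + x7² = 0² + 1² = 0 + 1 = 1 — holds.
(7) min(-7, -1) = -7 — holds.

Constraint 1 does not hold.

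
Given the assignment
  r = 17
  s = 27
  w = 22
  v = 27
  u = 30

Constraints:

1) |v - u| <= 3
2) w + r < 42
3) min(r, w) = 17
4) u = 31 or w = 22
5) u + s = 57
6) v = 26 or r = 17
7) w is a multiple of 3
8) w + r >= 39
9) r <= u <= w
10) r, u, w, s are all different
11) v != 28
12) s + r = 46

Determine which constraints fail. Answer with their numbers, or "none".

1) |27 - 30| = 3; 3 ≤ 3  yes
2) w + r = 22 + 17 = 39; 39 < 42  yes
3) min(17, 22) = 17  yes
4) u = 30 ≠ 31, but w = 22 = 22 (second disjunct)  yes
5) u + s = 30 + 27 = 57  yes
6) v = 27 ≠ 26, but r = 17 = 17 (second disjunct)  yes
7) 22 = 3*7 + 1, so 3 does not divide 22  no
8) w + r = 22 + 17 = 39; 39 ≥ 39  yes
9) values 17, 30, 22; u = 30 is not <= w = 22  no
10) values 17, 30, 22, 27 are pairwise distinct  yes
11) v = 27, and 27 ≠ 28  yes
12) s + r = 27 + 17 = 44, not 46  no

No — constraints 7, 9, and 12 are not satisfied.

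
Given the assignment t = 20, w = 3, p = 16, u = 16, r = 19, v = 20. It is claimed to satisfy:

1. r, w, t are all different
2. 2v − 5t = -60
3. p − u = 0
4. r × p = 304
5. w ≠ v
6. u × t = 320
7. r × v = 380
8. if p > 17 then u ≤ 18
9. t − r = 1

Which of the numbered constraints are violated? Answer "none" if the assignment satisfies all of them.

Yes — all constraints hold.

1. values 19, 3, 20 are pairwise distinct  true
2. 2v − 5t = 2(20) − 5(20) = -60  true
3. p − u = 16 − 16 = 0  true
4. r × p = 19 × 16 = 304  true
5. w = 3, v = 20; distinct  true
6. u × t = 16 × 20 = 320  true
7. r × v = 19 × 20 = 380  true
8. p = 16, not > 17; antecedent false, conditional vacuously true  true
9. t − r = 20 − 19 = 1  true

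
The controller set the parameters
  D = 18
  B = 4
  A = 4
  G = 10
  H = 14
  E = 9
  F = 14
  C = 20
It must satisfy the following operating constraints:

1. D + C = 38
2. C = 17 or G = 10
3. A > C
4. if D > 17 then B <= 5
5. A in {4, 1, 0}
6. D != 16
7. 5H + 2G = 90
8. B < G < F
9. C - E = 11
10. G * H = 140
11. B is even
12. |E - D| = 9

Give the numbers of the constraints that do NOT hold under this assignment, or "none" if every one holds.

1. D + C = 18 + 20 = 38 — OK.
2. C = 20 ≠ 17, but G = 10 = 10 (second disjunct) — OK.
3. A = 4, C = 20; 4 ≤ 20 (want >) — violated.
4. D = 18 > 17, so we need B ≤ 5; B = 4 ≤ 5 — OK.
5. A = 4 is in {4, 1, 0} — OK.
6. D = 18, and 18 ≠ 16 — OK.
7. 5H + 2G = 5(14) + 2(10) = 90 — OK.
8. values 4 < 10 < 14 — OK.
9. C - E = 20 - 9 = 11 — OK.
10. G * H = 10 * 14 = 140 — OK.
11. B = 4 is even — OK.
12. |9 - 18| = 9 — OK.

No — constraint 3 is not satisfied.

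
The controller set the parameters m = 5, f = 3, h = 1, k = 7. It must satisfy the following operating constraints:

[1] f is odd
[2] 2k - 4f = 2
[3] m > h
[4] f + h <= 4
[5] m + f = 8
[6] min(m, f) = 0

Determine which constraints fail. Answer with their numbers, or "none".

Constraint 6 does not hold.

[1] f = 3 is odd — OK.
[2] 2k - 4f = 2(7) - 4(3) = 2 — OK.
[3] m = 5, h = 1; 5 > 1 — OK.
[4] f + h = 3 + 1 = 4; 4 ≤ 4 — OK.
[5] m + f = 5 + 3 = 8 — OK.
[6] min(5, 3) = 3, not 0 — violated.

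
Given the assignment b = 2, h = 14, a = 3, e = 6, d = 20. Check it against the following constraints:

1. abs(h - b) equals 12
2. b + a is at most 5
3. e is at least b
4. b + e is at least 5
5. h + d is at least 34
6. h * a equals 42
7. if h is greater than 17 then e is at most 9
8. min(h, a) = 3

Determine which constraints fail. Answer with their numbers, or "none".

1. abs(14 - 2) = 12  ✔
2. b + a = 2 + 3 = 5; 5 ≤ 5  ✔
3. e = 6, b = 2; 6 ≥ 2  ✔
4. b + e = 2 + 6 = 8; 8 ≥ 5  ✔
5. h + d = 14 + 20 = 34; 34 ≥ 34  ✔
6. h * a = 14 * 3 = 42  ✔
7. h = 14, not > 17; antecedent false, conditional vacuously true  ✔
8. min(14, 3) = 3  ✔

All constraints are satisfied.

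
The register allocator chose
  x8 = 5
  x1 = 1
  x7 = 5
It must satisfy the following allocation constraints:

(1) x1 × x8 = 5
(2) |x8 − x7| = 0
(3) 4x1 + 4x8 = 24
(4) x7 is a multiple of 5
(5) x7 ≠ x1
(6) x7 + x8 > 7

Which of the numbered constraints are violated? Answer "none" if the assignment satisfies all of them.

Yes — all constraints hold.

(1) x1 × x8 = 1 × 5 = 5  yes
(2) |5 − 5| = 0  yes
(3) 4x1 + 4x8 = 4(1) + 4(5) = 24  yes
(4) 5 / 5 = 1, so 5 divides 5  yes
(5) x7 = 5, x1 = 1; distinct  yes
(6) x7 + x8 = 5 + 5 = 10; 10 > 7  yes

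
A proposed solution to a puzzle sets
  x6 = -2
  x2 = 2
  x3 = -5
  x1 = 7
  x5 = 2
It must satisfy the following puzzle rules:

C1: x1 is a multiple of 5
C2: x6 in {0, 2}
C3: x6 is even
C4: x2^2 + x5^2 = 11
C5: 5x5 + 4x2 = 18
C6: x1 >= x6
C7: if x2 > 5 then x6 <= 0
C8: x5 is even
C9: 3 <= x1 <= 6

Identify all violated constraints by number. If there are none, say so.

C1: 7 = 5*1 + 2, so 5 does not divide 7 — does not hold.
C2: x6 = -2 is not in {0, 2} — does not hold.
C3: x6 = -2 is even — holds.
C4: x2^2 + x5^2 = 2^2 + 2^2 = 4 + 4 = 8, not 11 — does not hold.
C5: 5x5 + 4x2 = 5(2) + 4(2) = 18 — holds.
C6: x1 = 7, x6 = -2; 7 ≥ -2 — holds.
C7: x2 = 2, not > 5; antecedent false, conditional vacuously true — holds.
C8: x5 = 2 is even — holds.
C9: x1 = 7 is outside [3, 6] — does not hold.

Violated: 1, 2, 4, 9.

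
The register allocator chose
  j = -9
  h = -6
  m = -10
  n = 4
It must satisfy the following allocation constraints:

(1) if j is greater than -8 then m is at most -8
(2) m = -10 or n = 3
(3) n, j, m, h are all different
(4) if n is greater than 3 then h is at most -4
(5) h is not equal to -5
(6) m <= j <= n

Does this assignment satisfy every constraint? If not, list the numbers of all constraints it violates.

(1) j = -9, not > -8; antecedent false, conditional vacuously true  yes
(2) m = -10 = -10 (first disjunct)  yes
(3) values 4, -9, -10, -6 are pairwise distinct  yes
(4) n = 4 > 3, so we need h ≤ -4; h = -6 ≤ -4  yes
(5) h = -6, and -6 ≠ -5  yes
(6) values -10 <= -9 <= 4  yes

All constraints are satisfied.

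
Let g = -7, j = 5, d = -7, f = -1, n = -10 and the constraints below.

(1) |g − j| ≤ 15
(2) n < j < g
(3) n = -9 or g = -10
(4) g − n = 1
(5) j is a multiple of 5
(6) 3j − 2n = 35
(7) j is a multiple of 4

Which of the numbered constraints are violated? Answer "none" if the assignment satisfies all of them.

The assignment fails constraints 2, 3, 4, and 7.

(1) |-7 − 5| = 12; 12 ≤ 15 — holds.
(2) values -10, 5, -7; j = 5 is not < g = -7 — fails.
(3) n = -10 ≠ -9 and g = -7 ≠ -10; both disjuncts false — fails.
(4) g − n = -7 − (-10) = 3, not 1 — fails.
(5) 5 / 5 = 1, so 5 divides 5 — holds.
(6) 3j − 2n = 3(5) − 2(-10) = 35 — holds.
(7) 5 = 4×1 + 1, so 4 does not divide 5 — fails.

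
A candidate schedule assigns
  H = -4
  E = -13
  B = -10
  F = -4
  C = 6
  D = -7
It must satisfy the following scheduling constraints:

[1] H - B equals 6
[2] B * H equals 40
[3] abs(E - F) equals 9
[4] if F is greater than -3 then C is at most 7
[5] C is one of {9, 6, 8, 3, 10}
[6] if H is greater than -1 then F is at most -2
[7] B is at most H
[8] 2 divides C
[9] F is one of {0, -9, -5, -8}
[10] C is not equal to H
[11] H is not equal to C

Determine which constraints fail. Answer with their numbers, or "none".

Violated: 9.

[1] H - B = -4 - (-10) = 6  yes
[2] B * H = -10 * (-4) = 40  yes
[3] abs(-13 - (-4)) = 9  yes
[4] F = -4, not > -3; antecedent false, conditional vacuously true  yes
[5] C = 6 is in {9, 6, 8, 3, 10}  yes
[6] H = -4, not > -1; antecedent false, conditional vacuously true  yes
[7] B = -10, H = -4; -10 ≤ -4  yes
[8] 6 / 2 = 3, so 2 divides 6  yes
[9] F = -4 is not in {0, -9, -5, -8}  no
[10] C = 6, H = -4; distinct  yes
[11] H = -4, C = 6; distinct  yes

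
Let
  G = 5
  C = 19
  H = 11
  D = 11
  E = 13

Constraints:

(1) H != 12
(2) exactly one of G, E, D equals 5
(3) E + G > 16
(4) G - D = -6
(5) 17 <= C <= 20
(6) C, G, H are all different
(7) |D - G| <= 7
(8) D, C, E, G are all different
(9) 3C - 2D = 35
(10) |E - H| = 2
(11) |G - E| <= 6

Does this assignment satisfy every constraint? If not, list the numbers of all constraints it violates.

(1) H = 11, and 11 ≠ 12  holds
(2) G=5, E=13, D=11; 1 of them equals 5  holds
(3) E + G = 13 + 5 = 18; 18 > 16  holds
(4) G - D = 5 - 11 = -6  holds
(5) C = 19 lies in [17, 20]  holds
(6) values 19, 5, 11 are pairwise distinct  holds
(7) |11 - 5| = 6; 6 ≤ 7  holds
(8) values 11, 19, 13, 5 are pairwise distinct  holds
(9) 3C - 2D = 3(19) - 2(11) = 35  holds
(10) |13 - 11| = 2  holds
(11) |5 - 13| = 8; 8 > 6, exceeds bound 6  fails

No — constraint 11 is not satisfied.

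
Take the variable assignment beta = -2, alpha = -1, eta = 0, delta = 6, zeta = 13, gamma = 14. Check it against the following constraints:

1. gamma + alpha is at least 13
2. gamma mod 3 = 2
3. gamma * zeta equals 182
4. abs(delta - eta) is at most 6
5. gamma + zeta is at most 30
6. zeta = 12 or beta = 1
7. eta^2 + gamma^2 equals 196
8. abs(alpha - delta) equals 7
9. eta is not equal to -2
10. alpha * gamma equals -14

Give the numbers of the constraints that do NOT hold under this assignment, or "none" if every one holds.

No — constraint 6 is not satisfied.

1. gamma + alpha = 14 + (-1) = 13; 13 ≥ 13 — holds.
2. 14 mod 3 = 2 — holds.
3. gamma * zeta = 14 * 13 = 182 — holds.
4. abs(6 - 0) = 6; 6 ≤ 6 — holds.
5. gamma + zeta = 14 + 13 = 27; 27 ≤ 30 — holds.
6. zeta = 13 ≠ 12 and beta = -2 ≠ 1; both disjuncts false — fails.
7. eta^2 + gamma^2 = 0^2 + 14^2 = 0 + 196 = 196 — holds.
8. abs(-1 - 6) = 7 — holds.
9. eta = 0, and 0 ≠ -2 — holds.
10. alpha * gamma = -1 * 14 = -14 — holds.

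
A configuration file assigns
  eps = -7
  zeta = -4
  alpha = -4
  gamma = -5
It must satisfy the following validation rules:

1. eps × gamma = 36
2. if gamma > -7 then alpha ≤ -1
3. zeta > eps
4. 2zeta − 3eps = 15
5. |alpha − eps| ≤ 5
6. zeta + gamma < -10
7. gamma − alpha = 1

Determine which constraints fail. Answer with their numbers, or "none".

Constraints 1, 4, 6, and 7 are violated.

1. eps × gamma = -7 × (-5) = 35, not 36 — violated.
2. gamma = -5 > -7, so we need alpha ≤ -1; alpha = -4 ≤ -1 — OK.
3. zeta = -4, eps = -7; -4 > -7 — OK.
4. 2zeta − 3eps = 2(-4) − 3(-7) = 13, not 15 — violated.
5. |-4 − (-7)| = 3; 3 ≤ 5 — OK.
6. zeta + gamma = -4 + (-5) = -9; -9 ≥ -10, bound -10 not met — violated.
7. gamma − alpha = -5 − (-4) = -1, not 1 — violated.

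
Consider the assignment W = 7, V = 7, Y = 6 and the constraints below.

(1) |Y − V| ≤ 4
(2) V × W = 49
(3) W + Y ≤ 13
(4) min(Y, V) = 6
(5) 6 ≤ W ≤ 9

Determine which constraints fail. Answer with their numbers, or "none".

(1) |6 − 7| = 1; 1 ≤ 4 — holds.
(2) V × W = 7 × 7 = 49 — holds.
(3) W + Y = 7 + 6 = 13; 13 ≤ 13 — holds.
(4) min(6, 7) = 6 — holds.
(5) W = 7 lies in [6, 9] — holds.

All constraints are satisfied.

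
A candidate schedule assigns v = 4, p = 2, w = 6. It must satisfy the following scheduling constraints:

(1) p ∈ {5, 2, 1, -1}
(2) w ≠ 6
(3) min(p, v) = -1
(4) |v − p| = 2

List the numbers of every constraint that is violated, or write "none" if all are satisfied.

No — constraints 2, 3 are not satisfied.

(1) p = 2 is in {5, 2, 1, -1} — satisfied.
(2) w = 6, but 6 is required to differ — violated.
(3) min(2, 4) = 2, not -1 — violated.
(4) |4 − 2| = 2 — satisfied.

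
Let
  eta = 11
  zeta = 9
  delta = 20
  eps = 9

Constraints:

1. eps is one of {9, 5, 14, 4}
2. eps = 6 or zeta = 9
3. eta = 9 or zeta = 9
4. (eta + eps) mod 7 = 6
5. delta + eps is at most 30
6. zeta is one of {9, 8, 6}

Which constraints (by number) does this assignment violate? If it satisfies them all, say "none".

Yes — all constraints hold.

1. eps = 9 is in {9, 5, 14, 4}  true
2. eps = 9 ≠ 6, but zeta = 9 = 9 (second disjunct)  true
3. eta = 11 ≠ 9, but zeta = 9 = 9 (second disjunct)  true
4. eta + eps = 20; 20 mod 7 = 6  true
5. delta + eps = 20 + 9 = 29; 29 ≤ 30  true
6. zeta = 9 is in {9, 8, 6}  true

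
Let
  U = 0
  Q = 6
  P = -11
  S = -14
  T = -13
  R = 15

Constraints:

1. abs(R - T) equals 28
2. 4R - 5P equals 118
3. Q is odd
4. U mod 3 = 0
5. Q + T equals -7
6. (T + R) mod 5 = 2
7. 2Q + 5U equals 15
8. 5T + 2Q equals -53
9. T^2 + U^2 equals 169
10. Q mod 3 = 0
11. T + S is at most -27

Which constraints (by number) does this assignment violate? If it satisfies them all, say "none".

1. abs(15 - (-13)) = 28 — satisfied.
2. 4R - 5P = 4(15) - 5(-11) = 115, not 118 — violated.
3. Q = 6 is even — violated.
4. 0 mod 3 = 0 — satisfied.
5. Q + T = 6 + (-13) = -7 — satisfied.
6. T + R = 2; 2 mod 5 = 2 — satisfied.
7. 2Q + 5U = 2(6) + 5(0) = 12, not 15 — violated.
8. 5T + 2Q = 5(-13) + 2(6) = -53 — satisfied.
9. T^2 + U^2 = (-13)^2 + 0^2 = 169 + 0 = 169 — satisfied.
10. 6 mod 3 = 0 — satisfied.
11. T + S = -13 + (-14) = -27; -27 ≤ -27 — satisfied.

Violated: 2, 3, and 7.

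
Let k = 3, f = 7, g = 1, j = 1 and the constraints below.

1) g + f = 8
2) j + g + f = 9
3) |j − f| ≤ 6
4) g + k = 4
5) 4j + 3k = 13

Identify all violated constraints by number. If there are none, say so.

1) g + f = 1 + 7 = 8  true
2) j + g + f = 1 + 1 + 7 = 9  true
3) |1 − 7| = 6; 6 ≤ 6  true
4) g + k = 1 + 3 = 4  true
5) 4j + 3k = 4(1) + 3(3) = 13  true

None — every constraint holds.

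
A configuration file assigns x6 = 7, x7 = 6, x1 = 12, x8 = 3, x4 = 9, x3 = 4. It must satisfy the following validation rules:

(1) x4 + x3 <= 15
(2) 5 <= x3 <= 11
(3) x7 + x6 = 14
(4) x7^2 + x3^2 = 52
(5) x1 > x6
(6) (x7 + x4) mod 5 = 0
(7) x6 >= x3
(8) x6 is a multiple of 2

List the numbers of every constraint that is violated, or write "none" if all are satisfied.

(1) x4 + x3 = 9 + 4 = 13; 13 ≤ 15 — holds.
(2) x3 = 4 is outside [5, 11] — does not hold.
(3) x7 + x6 = 6 + 7 = 13, not 14 — does not hold.
(4) x7^2 + x3^2 = 6^2 + 4^2 = 36 + 16 = 52 — holds.
(5) x1 = 12, x6 = 7; 12 > 7 — holds.
(6) x7 + x4 = 15; 15 mod 5 = 0 — holds.
(7) x6 = 7, x3 = 4; 7 ≥ 4 — holds.
(8) 7 = 2*3 + 1, so 2 does not divide 7 — does not hold.

The assignment fails constraints 2, 3, and 8.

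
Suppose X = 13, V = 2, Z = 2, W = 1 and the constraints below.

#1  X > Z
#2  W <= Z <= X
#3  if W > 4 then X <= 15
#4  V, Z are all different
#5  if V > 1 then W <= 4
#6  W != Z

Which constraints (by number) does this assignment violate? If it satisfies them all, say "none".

#1 X = 13, Z = 2; 13 > 2  holds
#2 values 1 <= 2 <= 13  holds
#3 W = 1, not > 4; antecedent false, conditional vacuously true  holds
#4 V = Z = 2, not all different  fails
#5 V = 2 > 1, so we need W ≤ 4; W = 1 ≤ 4  holds
#6 W = 1, Z = 2; distinct  holds

No — constraint 4 is not satisfied.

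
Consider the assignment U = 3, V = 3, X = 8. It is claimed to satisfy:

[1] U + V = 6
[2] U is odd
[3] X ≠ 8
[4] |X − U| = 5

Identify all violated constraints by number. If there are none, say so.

[1] U + V = 3 + 3 = 6 — OK.
[2] U = 3 is odd — OK.
[3] X = 8, but 8 is required to differ — violated.
[4] |8 − 3| = 5 — OK.

Constraint 3 does not hold.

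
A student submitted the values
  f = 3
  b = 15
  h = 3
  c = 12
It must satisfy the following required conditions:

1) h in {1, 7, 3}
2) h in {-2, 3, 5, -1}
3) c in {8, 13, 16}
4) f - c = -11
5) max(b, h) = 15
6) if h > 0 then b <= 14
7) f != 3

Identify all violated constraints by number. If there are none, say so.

1) h = 3 is in {1, 7, 3}  ✓
2) h = 3 is in {-2, 3, 5, -1}  ✓
3) c = 12 is not in {8, 13, 16}  ✗
4) f - c = 3 - 12 = -9, not -11  ✗
5) max(15, 3) = 15  ✓
6) h = 3 > 0, so we need b ≤ 14; but b = 15 > 14  ✗
7) f = 3, but 3 is required to differ  ✗

Violated: 3, 4, 6, and 7.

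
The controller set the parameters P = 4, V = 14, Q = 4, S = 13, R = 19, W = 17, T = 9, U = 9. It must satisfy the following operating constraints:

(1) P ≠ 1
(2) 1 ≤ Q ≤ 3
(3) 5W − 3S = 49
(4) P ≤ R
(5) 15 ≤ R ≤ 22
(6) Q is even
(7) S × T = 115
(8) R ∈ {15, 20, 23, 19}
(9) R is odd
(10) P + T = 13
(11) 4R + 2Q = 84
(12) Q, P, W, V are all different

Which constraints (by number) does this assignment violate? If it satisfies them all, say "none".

(1) P = 4, and 4 ≠ 1  yes
(2) Q = 4 is outside [1, 3]  no
(3) 5W − 3S = 5(17) − 3(13) = 46, not 49  no
(4) P = 4, R = 19; 4 ≤ 19  yes
(5) R = 19 lies in [15, 22]  yes
(6) Q = 4 is even  yes
(7) S × T = 13 × 9 = 117, not 115  no
(8) R = 19 is in {15, 20, 23, 19}  yes
(9) R = 19 is odd  yes
(10) P + T = 4 + 9 = 13  yes
(11) 4R + 2Q = 4(19) + 2(4) = 84  yes
(12) Q = P = 4, not all different  no

The assignment fails constraints 2, 3, 7, 12.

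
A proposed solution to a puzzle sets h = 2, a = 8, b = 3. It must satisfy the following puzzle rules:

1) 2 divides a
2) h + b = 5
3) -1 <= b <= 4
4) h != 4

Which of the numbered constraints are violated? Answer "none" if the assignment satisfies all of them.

None — every constraint holds.

1) 8 / 2 = 4, so 2 divides 8  yes
2) h + b = 2 + 3 = 5  yes
3) b = 3 lies in [-1, 4]  yes
4) h = 2, and 2 ≠ 4  yes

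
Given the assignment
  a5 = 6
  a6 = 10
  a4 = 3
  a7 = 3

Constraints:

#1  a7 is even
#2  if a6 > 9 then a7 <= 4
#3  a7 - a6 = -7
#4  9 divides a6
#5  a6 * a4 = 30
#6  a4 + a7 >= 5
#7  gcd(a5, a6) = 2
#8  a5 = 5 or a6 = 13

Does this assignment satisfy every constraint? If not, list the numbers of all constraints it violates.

No — constraints 1, 4, and 8 are not satisfied.

#1 a7 = 3 is odd  no
#2 a6 = 10 > 9, so we need a7 ≤ 4; a7 = 3 ≤ 4  yes
#3 a7 - a6 = 3 - 10 = -7  yes
#4 10 = 9*1 + 1, so 9 does not divide 10  no
#5 a6 * a4 = 10 * 3 = 30  yes
#6 a4 + a7 = 3 + 3 = 6; 6 ≥ 5  yes
#7 gcd(6, 10) = 2  yes
#8 a5 = 6 ≠ 5 and a6 = 10 ≠ 13; both disjuncts false  no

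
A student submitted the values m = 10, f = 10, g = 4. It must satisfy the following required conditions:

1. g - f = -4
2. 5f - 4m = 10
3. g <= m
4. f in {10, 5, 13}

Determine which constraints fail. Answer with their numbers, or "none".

1. g - f = 4 - 10 = -6, not -4 — violated.
2. 5f - 4m = 5(10) - 4(10) = 10 — OK.
3. g = 4, m = 10; 4 ≤ 10 — OK.
4. f = 10 is in {10, 5, 13} — OK.

Constraint 1 does not hold.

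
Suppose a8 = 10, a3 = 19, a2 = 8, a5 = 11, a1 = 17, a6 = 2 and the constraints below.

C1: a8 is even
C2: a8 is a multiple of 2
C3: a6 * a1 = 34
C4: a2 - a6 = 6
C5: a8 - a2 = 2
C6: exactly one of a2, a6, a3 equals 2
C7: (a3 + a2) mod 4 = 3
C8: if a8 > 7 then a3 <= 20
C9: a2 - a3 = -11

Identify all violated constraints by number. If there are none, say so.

C1: a8 = 10 is even — satisfied.
C2: 10 / 2 = 5, so 2 divides 10 — satisfied.
C3: a6 * a1 = 2 * 17 = 34 — satisfied.
C4: a2 - a6 = 8 - 2 = 6 — satisfied.
C5: a8 - a2 = 10 - 8 = 2 — satisfied.
C6: a2=8, a6=2, a3=19; 1 of them equals 2 — satisfied.
C7: a3 + a2 = 27; 27 mod 4 = 3 — satisfied.
C8: a8 = 10 > 7, so we need a3 ≤ 20; a3 = 19 ≤ 20 — satisfied.
C9: a2 - a3 = 8 - 19 = -11 — satisfied.

None — every constraint holds.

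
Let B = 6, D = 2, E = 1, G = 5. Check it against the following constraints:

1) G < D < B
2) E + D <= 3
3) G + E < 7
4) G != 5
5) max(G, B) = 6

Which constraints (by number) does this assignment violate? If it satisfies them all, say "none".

1) values 5, 2, 6; G = 5 is not < D = 2  false
2) E + D = 1 + 2 = 3; 3 ≤ 3  true
3) G + E = 5 + 1 = 6; 6 < 7  true
4) G = 5, but 5 is required to differ  false
5) max(5, 6) = 6  true

Constraints 1 and 4 do not hold.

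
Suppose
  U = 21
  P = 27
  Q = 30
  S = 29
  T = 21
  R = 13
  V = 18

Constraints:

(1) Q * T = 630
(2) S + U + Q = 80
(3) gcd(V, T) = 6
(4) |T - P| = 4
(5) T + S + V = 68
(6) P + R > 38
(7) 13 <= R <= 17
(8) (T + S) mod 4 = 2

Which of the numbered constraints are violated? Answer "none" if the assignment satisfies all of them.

Constraints 3, 4 do not hold.

(1) Q * T = 30 * 21 = 630 — holds.
(2) S + U + Q = 29 + 21 + 30 = 80 — holds.
(3) gcd(18, 21) = 3, not 6 — does not hold.
(4) |21 - 27| = 6, not 4 — does not hold.
(5) T + S + V = 21 + 29 + 18 = 68 — holds.
(6) P + R = 27 + 13 = 40; 40 > 38 — holds.
(7) R = 13 lies in [13, 17] — holds.
(8) T + S = 50; 50 mod 4 = 2 — holds.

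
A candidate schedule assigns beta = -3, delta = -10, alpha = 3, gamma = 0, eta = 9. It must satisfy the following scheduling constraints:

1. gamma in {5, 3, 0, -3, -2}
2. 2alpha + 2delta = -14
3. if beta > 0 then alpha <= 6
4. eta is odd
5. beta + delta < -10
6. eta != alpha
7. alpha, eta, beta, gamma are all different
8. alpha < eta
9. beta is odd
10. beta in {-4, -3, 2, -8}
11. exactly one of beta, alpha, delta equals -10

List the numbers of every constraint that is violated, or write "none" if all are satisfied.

1. gamma = 0 is in {5, 3, 0, -3, -2} — OK.
2. 2alpha + 2delta = 2(3) + 2(-10) = -14 — OK.
3. beta = -3, not > 0; antecedent false, conditional vacuously true — OK.
4. eta = 9 is odd — OK.
5. beta + delta = -3 + (-10) = -13; -13 < -10 — OK.
6. eta = 9, alpha = 3; distinct — OK.
7. values 3, 9, -3, 0 are pairwise distinct — OK.
8. alpha = 3, eta = 9; 3 < 9 — OK.
9. beta = -3 is odd — OK.
10. beta = -3 is in {-4, -3, 2, -8} — OK.
11. beta=-3, alpha=3, delta=-10; 1 of them equals -10 — OK.

Yes — all constraints hold.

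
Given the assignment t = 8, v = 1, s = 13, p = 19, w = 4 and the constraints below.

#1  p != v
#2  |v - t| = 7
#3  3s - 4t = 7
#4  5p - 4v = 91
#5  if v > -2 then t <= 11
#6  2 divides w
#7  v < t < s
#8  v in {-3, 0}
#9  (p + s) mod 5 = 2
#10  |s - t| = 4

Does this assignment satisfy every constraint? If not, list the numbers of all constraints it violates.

#1 p = 19, v = 1; distinct — holds.
#2 |1 - 8| = 7 — holds.
#3 3s - 4t = 3(13) - 4(8) = 7 — holds.
#4 5p - 4v = 5(19) - 4(1) = 91 — holds.
#5 v = 1 > -2, so we need t ≤ 11; t = 8 ≤ 11 — holds.
#6 4 / 2 = 2, so 2 divides 4 — holds.
#7 values 1 < 8 < 13 — holds.
#8 v = 1 is not in {-3, 0} — fails.
#9 p + s = 32; 32 mod 5 = 2 — holds.
#10 |13 - 8| = 5, not 4 — fails.

No — constraints 8 and 10 are not satisfied.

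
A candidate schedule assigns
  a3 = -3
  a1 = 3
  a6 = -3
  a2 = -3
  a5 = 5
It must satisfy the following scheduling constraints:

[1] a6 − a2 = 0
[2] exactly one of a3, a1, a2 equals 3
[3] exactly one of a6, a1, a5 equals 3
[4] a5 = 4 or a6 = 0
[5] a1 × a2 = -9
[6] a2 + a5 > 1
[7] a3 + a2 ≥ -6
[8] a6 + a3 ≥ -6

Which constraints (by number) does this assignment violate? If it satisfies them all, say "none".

Constraint 4 is violated.

[1] a6 − a2 = -3 − (-3) = 0  OK
[2] a3=-3, a1=3, a2=-3; 1 of them equals 3  OK
[3] a6=-3, a1=3, a5=5; 1 of them equals 3  OK
[4] a5 = 5 ≠ 4 and a6 = -3 ≠ 0; both disjuncts false  FAIL
[5] a1 × a2 = 3 × (-3) = -9  OK
[6] a2 + a5 = -3 + 5 = 2; 2 > 1  OK
[7] a3 + a2 = -3 + (-3) = -6; -6 ≥ -6  OK
[8] a6 + a3 = -3 + (-3) = -6; -6 ≥ -6  OK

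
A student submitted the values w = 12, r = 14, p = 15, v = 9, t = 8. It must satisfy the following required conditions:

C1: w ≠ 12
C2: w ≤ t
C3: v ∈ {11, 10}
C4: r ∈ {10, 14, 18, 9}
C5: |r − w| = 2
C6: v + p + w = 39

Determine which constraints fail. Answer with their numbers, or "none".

The assignment fails constraints 1, 2, 3, and 6.

C1: w = 12, but 12 is required to differ  FAIL
C2: w = 12, t = 8; 12 > 8 (want ≤)  FAIL
C3: v = 9 is not in {11, 10}  FAIL
C4: r = 14 is in {10, 14, 18, 9}  OK
C5: |14 − 12| = 2  OK
C6: v + p + w = 9 + 15 + 12 = 36, not 39  FAIL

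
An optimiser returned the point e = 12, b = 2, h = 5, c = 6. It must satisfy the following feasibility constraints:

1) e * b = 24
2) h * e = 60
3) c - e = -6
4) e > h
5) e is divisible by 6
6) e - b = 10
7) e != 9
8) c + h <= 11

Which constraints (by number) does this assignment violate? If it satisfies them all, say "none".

1) e * b = 12 * 2 = 24 — holds.
2) h * e = 5 * 12 = 60 — holds.
3) c - e = 6 - 12 = -6 — holds.
4) e = 12, h = 5; 12 > 5 — holds.
5) 12 / 6 = 2, so 6 divides 12 — holds.
6) e - b = 12 - 2 = 10 — holds.
7) e = 12, and 12 ≠ 9 — holds.
8) c + h = 6 + 5 = 11; 11 ≤ 11 — holds.

Yes — all constraints hold.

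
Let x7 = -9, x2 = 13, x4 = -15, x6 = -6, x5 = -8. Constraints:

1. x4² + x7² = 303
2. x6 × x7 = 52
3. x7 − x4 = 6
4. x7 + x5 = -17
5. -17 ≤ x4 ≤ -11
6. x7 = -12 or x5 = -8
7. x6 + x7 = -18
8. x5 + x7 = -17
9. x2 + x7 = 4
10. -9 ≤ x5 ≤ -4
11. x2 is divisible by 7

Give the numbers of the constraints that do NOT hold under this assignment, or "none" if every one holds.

Constraints 1, 2, 7, and 11 do not hold.

1. x4² + x7² = (-15)² + (-9)² = 225 + 81 = 306, not 303 — violated.
2. x6 × x7 = -6 × (-9) = 54, not 52 — violated.
3. x7 − x4 = -9 − (-15) = 6 — satisfied.
4. x7 + x5 = -9 + (-8) = -17 — satisfied.
5. x4 = -15 lies in [-17, -11] — satisfied.
6. x7 = -9 ≠ -12, but x5 = -8 = -8 (second disjunct) — satisfied.
7. x6 + x7 = -6 + (-9) = -15, not -18 — violated.
8. x5 + x7 = -8 + (-9) = -17 — satisfied.
9. x2 + x7 = 13 + (-9) = 4 — satisfied.
10. x5 = -8 lies in [-9, -4] — satisfied.
11. 13 = 7×1 + 6, so 7 does not divide 13 — violated.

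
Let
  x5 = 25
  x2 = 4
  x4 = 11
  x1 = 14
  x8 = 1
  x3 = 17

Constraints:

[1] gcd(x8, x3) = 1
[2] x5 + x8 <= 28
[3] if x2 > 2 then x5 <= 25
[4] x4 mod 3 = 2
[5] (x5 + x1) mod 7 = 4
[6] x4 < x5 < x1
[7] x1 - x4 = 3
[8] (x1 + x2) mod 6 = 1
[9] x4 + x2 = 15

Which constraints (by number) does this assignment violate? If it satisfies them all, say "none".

[1] gcd(1, 17) = 1  ✔
[2] x5 + x8 = 25 + 1 = 26; 26 ≤ 28  ✔
[3] x2 = 4 > 2, so we need x5 ≤ 25; x5 = 25 ≤ 25  ✔
[4] 11 mod 3 = 2  ✔
[5] x5 + x1 = 39; 39 mod 7 = 4  ✔
[6] values 11, 25, 14; x5 = 25 is not < x1 = 14  ✘
[7] x1 - x4 = 14 - 11 = 3  ✔
[8] x1 + x2 = 18; 18 mod 6 = 0, not 1  ✘
[9] x4 + x2 = 11 + 4 = 15  ✔

No — constraints 6 and 8 are not satisfied.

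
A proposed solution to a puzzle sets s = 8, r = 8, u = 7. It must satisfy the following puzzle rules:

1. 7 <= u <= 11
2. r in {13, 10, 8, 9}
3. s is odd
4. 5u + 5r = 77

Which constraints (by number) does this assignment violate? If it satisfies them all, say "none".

No — constraints 3, 4 are not satisfied.

1. u = 7 lies in [7, 11] — holds.
2. r = 8 is in {13, 10, 8, 9} — holds.
3. s = 8 is even — fails.
4. 5u + 5r = 5(7) + 5(8) = 75, not 77 — fails.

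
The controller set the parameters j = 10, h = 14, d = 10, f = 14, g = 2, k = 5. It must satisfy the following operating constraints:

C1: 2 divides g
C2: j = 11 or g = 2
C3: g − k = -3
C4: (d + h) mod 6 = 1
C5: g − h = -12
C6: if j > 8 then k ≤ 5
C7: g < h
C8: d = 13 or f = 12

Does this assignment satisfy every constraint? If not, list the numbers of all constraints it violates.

C1: 2 / 2 = 1, so 2 divides 2 — holds.
C2: j = 10 ≠ 11, but g = 2 = 2 (second disjunct) — holds.
C3: g − k = 2 − 5 = -3 — holds.
C4: d + h = 24; 24 mod 6 = 0, not 1 — fails.
C5: g − h = 2 − 14 = -12 — holds.
C6: j = 10 > 8, so we need k ≤ 5; k = 5 ≤ 5 — holds.
C7: g = 2, h = 14; 2 < 14 — holds.
C8: d = 10 ≠ 13 and f = 14 ≠ 12; both disjuncts false — fails.

No — constraints 4 and 8 are not satisfied.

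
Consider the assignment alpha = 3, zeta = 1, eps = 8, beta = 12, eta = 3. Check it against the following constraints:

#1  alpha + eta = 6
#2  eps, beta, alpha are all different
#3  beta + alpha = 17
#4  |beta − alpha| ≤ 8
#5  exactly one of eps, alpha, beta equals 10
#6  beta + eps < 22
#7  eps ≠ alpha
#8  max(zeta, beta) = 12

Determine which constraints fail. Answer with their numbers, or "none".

#1 alpha + eta = 3 + 3 = 6  yes
#2 values 8, 12, 3 are pairwise distinct  yes
#3 beta + alpha = 12 + 3 = 15, not 17  no
#4 |12 − 3| = 9; 9 > 8, exceeds bound 8  no
#5 eps=8, alpha=3, beta=12; 0 of them equal 10, not exactly one  no
#6 beta + eps = 12 + 8 = 20; 20 < 22  yes
#7 eps = 8, alpha = 3; distinct  yes
#8 max(1, 12) = 12  yes

Violated: 3, 4, and 5.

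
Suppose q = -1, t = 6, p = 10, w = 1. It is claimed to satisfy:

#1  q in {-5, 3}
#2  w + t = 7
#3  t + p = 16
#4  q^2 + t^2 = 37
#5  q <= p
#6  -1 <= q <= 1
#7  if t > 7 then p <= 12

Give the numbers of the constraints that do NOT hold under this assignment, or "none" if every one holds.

#1 q = -1 is not in {-5, 3}  ✘
#2 w + t = 1 + 6 = 7  ✔
#3 t + p = 6 + 10 = 16  ✔
#4 q^2 + t^2 = (-1)^2 + 6^2 = 1 + 36 = 37  ✔
#5 q = -1, p = 10; -1 ≤ 10  ✔
#6 q = -1 lies in [-1, 1]  ✔
#7 t = 6, not > 7; antecedent false, conditional vacuously true  ✔

No — constraint 1 is not satisfied.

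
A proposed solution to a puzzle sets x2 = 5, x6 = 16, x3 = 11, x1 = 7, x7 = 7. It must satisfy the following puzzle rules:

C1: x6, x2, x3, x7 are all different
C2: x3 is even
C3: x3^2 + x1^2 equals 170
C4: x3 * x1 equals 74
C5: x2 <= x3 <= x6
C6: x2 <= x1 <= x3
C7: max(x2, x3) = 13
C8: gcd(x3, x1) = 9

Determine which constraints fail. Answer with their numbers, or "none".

Violated: 2, 4, 7, and 8.

C1: values 16, 5, 11, 7 are pairwise distinct  ✓
C2: x3 = 11 is odd  ✗
C3: x3^2 + x1^2 = 11^2 + 7^2 = 121 + 49 = 170  ✓
C4: x3 * x1 = 11 * 7 = 77, not 74  ✗
C5: values 5 <= 11 <= 16  ✓
C6: values 5 <= 7 <= 11  ✓
C7: max(5, 11) = 11, not 13  ✗
C8: gcd(11, 7) = 1, not 9  ✗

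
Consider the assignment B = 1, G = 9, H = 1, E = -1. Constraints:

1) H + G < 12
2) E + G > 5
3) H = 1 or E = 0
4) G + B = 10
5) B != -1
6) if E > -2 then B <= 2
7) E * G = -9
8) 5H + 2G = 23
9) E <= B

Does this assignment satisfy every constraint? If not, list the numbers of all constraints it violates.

No violations.

1) H + G = 1 + 9 = 10; 10 < 12  OK
2) E + G = -1 + 9 = 8; 8 > 5  OK
3) H = 1 = 1 (first disjunct)  OK
4) G + B = 9 + 1 = 10  OK
5) B = 1, and 1 ≠ -1  OK
6) E = -1 > -2, so we need B ≤ 2; B = 1 ≤ 2  OK
7) E * G = -1 * 9 = -9  OK
8) 5H + 2G = 5(1) + 2(9) = 23  OK
9) E = -1, B = 1; -1 ≤ 1  OK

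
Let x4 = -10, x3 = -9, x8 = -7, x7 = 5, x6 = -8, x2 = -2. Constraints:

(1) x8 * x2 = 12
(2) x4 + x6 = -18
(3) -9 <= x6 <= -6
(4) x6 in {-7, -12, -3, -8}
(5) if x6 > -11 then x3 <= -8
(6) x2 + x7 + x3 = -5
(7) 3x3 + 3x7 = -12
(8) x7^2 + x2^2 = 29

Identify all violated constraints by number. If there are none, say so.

Constraints 1 and 6 are violated.

(1) x8 * x2 = -7 * (-2) = 14, not 12  no
(2) x4 + x6 = -10 + (-8) = -18  yes
(3) x6 = -8 lies in [-9, -6]  yes
(4) x6 = -8 is in {-7, -12, -3, -8}  yes
(5) x6 = -8 > -11, so we need x3 ≤ -8; x3 = -9 ≤ -8  yes
(6) x2 + x7 + x3 = -2 + 5 + (-9) = -6, not -5  no
(7) 3x3 + 3x7 = 3(-9) + 3(5) = -12  yes
(8) x7^2 + x2^2 = 5^2 + (-2)^2 = 25 + 4 = 29  yes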